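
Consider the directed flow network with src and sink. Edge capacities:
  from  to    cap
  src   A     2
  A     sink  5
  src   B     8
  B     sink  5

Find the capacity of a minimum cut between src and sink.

Max flow = 7 (via 2 augmenting paths).
In the residual at optimum, the set reachable from src is {B, src}.
Cut edges: src->A (cap 2), B->sink (cap 5). Sum = 7.

7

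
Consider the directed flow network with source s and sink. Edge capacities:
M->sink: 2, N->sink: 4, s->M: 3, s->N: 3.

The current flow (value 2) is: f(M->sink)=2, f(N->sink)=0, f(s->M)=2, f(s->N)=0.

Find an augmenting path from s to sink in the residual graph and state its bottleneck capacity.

s->N->sink, bottleneck 3

Residual along s->N->sink: s->N: 3, N->sink: 4.
Bottleneck = min = 3.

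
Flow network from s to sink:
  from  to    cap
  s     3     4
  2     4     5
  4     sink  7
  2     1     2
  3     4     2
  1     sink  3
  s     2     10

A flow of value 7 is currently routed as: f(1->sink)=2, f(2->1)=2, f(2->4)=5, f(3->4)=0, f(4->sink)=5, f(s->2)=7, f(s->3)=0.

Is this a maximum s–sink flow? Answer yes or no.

No

Residual path s->3->4->sink has bottleneck 2 > 0.
Pushing 2 along it raises the flow to 9, so the given flow is not maximum.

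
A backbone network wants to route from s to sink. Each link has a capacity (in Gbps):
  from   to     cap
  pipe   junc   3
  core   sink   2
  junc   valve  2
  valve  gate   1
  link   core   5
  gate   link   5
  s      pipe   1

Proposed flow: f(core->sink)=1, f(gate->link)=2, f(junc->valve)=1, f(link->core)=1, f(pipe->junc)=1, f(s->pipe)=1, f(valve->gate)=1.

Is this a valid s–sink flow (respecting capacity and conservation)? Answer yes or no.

No

Conservation fails at gate: inflow 1 ≠ outflow 2.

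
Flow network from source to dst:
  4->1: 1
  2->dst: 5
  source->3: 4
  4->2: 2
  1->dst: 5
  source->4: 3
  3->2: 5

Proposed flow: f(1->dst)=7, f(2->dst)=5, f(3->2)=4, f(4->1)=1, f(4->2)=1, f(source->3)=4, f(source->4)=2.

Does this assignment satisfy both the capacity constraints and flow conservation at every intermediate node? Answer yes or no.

No

Capacity violated on 1->dst: flow 7 > capacity 5.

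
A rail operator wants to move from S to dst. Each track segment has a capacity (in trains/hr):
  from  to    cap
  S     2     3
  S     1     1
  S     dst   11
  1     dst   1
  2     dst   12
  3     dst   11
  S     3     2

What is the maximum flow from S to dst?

Augment S→dst: bottleneck 11. Total 11.
Augment S→1→dst: bottleneck 1. Total 12.
Augment S→3→dst: bottleneck 2. Total 14.
Augment S→2→dst: bottleneck 3. Total 17.
No augmenting path remains in the residual graph.

17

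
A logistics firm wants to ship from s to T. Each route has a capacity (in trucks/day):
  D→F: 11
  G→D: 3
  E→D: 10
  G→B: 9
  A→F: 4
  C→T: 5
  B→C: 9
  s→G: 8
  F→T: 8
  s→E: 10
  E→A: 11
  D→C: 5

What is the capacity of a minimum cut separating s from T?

13

Max flow = 13 (via 4 augmenting paths).
In the residual at optimum, the set reachable from s is {A, B, C, D, E, F, G, s}.
Cut edges: F→T (cap 8), C→T (cap 5). Sum = 13.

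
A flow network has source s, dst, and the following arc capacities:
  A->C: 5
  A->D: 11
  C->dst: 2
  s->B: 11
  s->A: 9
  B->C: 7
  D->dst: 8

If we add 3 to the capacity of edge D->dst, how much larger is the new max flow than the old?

1

Original max flow = 10.
After raising cap(D->dst), augmenting paths through that edge carry 1 more unit.
New max flow = 11. Increase = 1.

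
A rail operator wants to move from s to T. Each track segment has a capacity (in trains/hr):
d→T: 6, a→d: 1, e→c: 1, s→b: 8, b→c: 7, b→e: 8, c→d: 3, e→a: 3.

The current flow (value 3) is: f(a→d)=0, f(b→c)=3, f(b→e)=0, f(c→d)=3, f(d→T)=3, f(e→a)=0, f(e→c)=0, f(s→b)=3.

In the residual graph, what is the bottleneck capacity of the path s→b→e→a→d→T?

Residual capacities along the path: s→b: 5, b→e: 8, e→a: 3, a→d: 1, d→T: 3.
Minimum is 1.

1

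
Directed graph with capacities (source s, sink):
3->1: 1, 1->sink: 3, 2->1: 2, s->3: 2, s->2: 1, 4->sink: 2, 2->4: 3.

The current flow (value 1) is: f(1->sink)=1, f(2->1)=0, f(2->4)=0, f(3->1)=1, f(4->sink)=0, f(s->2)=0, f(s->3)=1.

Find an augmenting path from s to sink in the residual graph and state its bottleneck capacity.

s->2->1->sink, bottleneck 1

Residual along s->2->1->sink: s->2: 1, 2->1: 2, 1->sink: 2.
Bottleneck = min = 1.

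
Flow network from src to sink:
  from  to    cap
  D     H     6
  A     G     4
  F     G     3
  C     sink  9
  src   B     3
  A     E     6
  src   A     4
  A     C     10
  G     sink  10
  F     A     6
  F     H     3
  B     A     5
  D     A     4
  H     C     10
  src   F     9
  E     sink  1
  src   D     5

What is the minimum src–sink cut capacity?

Max flow = 17 (via 6 augmenting paths).
In the residual at optimum, the set reachable from src is {A, B, C, D, E, F, H, src}.
Cut edges: F->G (cap 3), A->G (cap 4), C->sink (cap 9), E->sink (cap 1). Sum = 17.

17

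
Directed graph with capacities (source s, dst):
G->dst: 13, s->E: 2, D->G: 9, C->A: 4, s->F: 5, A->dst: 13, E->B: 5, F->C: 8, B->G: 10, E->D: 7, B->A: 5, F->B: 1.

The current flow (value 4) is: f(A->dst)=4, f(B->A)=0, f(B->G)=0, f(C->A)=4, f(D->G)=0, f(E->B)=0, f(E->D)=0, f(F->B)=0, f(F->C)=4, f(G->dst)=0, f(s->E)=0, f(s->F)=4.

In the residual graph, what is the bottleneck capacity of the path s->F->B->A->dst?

Residual capacities along the path: s->F: 1, F->B: 1, B->A: 5, A->dst: 9.
Minimum is 1.

1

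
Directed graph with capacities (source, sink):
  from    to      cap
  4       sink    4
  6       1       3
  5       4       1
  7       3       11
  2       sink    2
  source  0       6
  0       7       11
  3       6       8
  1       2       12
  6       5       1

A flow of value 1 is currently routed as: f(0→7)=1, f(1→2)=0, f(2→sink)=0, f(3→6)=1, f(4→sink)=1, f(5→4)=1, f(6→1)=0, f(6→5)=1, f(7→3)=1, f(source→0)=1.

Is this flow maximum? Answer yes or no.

Residual path source→0→7→3→6→1→2→sink has bottleneck 2 > 0.
Pushing 2 along it raises the flow to 3, so the given flow is not maximum.

No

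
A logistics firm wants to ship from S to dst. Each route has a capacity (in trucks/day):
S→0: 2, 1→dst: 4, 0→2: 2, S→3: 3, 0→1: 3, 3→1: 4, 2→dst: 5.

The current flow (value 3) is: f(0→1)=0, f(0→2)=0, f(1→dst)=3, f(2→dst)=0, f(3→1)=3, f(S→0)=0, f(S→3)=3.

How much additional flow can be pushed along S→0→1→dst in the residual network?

1

Residual capacities along the path: S→0: 2, 0→1: 3, 1→dst: 1.
Minimum is 1.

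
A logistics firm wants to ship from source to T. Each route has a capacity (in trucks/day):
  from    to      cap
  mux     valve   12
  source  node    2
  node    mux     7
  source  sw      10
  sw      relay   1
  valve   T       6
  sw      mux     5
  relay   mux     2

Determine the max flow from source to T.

Augment source→sw→mux→valve→T: bottleneck 5. Total 5.
Augment source→node→mux→valve→T: bottleneck 1. Total 6.
No augmenting path remains in the residual graph.

6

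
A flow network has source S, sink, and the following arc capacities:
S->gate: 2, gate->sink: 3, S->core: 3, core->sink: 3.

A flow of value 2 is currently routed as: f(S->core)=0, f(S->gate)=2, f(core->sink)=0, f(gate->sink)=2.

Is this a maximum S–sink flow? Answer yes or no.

No

Residual path S->core->sink has bottleneck 3 > 0.
Pushing 3 along it raises the flow to 5, so the given flow is not maximum.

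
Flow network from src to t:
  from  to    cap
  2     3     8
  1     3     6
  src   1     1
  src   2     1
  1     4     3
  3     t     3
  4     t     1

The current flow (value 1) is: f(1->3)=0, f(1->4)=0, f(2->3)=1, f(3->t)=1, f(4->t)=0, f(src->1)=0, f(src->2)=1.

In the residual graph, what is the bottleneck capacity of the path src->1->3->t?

Residual capacities along the path: src->1: 1, 1->3: 6, 3->t: 2.
Minimum is 1.

1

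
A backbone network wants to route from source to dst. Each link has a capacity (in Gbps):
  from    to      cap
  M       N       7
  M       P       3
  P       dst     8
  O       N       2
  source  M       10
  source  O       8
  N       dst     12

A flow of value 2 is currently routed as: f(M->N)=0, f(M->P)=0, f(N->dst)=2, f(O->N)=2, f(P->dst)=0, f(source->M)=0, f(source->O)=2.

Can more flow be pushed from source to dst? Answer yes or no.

Residual path source->M->N->dst has bottleneck 7 > 0.
Pushing 7 along it raises the flow to 9, so the given flow is not maximum.

Yes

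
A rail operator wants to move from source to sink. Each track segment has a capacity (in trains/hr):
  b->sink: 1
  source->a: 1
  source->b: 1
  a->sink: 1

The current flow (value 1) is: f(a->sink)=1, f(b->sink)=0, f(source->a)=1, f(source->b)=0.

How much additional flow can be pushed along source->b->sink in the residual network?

Residual capacities along the path: source->b: 1, b->sink: 1.
Minimum is 1.

1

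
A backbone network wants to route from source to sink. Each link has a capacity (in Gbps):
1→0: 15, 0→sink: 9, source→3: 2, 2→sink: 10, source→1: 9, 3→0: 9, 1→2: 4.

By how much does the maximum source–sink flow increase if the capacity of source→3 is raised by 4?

Original max flow = 11.
After raising cap(source→3), augmenting paths through that edge carry 2 more units.
New max flow = 13. Increase = 2.

2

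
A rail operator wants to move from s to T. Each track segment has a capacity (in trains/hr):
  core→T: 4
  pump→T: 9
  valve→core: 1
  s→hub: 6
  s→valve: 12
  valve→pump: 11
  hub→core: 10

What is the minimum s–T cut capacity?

13

Max flow = 13 (via 2 augmenting paths).
In the residual at optimum, the set reachable from s is {core, hub, pump, s, valve}.
Cut edges: core→T (cap 4), pump→T (cap 9). Sum = 13.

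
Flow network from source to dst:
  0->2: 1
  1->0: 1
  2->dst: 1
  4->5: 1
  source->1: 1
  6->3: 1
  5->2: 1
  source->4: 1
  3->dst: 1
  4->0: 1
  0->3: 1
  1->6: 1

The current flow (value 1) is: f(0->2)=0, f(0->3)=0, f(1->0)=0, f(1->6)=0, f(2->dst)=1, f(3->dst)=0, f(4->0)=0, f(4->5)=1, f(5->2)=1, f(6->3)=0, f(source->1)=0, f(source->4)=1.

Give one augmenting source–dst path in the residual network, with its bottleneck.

source->1->0->3->dst, bottleneck 1

Residual along source->1->0->3->dst: source->1: 1, 1->0: 1, 0->3: 1, 3->dst: 1.
Bottleneck = min = 1.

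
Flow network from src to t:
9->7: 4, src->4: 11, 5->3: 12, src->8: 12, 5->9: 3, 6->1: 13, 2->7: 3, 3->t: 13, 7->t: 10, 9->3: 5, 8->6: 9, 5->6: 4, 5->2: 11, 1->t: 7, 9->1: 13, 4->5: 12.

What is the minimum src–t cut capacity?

18

Max flow = 18 (via 2 augmenting paths).
In the residual at optimum, the set reachable from src is {1, 6, 8, src}.
Cut edges: src->4 (cap 11), 1->t (cap 7). Sum = 18.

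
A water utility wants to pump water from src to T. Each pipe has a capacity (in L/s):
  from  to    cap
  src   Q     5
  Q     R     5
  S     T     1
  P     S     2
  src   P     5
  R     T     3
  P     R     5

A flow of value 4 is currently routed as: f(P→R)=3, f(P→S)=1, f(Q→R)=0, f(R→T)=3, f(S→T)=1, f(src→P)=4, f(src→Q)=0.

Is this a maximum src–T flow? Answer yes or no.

Residual reachable from src: {P, Q, R, S, src}; T is not reachable.
Saturated cut: S→T, R→T with total capacity 4 = current flow value. Flow is maximum.

Yes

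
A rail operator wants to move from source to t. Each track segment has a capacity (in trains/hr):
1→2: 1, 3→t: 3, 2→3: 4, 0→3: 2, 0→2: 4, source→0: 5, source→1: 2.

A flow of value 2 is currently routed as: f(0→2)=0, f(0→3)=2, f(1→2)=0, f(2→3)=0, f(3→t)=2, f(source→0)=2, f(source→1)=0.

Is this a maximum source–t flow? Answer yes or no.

Residual path source→1→2→3→t has bottleneck 1 > 0.
Pushing 1 along it raises the flow to 3, so the given flow is not maximum.

No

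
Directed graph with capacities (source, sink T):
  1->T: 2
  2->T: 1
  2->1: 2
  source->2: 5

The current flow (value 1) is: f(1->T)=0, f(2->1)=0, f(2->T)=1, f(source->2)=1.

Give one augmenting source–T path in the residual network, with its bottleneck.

Residual along source->2->1->T: source->2: 4, 2->1: 2, 1->T: 2.
Bottleneck = min = 2.

source->2->1->T, bottleneck 2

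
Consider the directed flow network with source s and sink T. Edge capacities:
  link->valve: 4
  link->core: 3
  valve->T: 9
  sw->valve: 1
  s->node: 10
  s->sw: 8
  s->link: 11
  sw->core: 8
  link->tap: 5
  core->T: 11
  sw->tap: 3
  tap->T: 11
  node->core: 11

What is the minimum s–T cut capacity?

Max flow = 24 (via 7 augmenting paths).
In the residual at optimum, the set reachable from s is {core, link, node, s, sw}.
Cut edges: sw->valve (cap 1), sw->tap (cap 3), link->tap (cap 5), link->valve (cap 4), core->T (cap 11). Sum = 24.

24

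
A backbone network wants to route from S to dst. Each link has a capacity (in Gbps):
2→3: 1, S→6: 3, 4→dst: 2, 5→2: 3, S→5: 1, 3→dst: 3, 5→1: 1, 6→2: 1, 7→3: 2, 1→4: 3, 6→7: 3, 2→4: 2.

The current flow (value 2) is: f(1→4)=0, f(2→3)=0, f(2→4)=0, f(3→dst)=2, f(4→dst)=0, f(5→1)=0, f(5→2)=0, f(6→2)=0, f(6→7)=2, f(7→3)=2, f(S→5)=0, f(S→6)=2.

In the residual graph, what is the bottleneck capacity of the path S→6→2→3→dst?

1

Residual capacities along the path: S→6: 1, 6→2: 1, 2→3: 1, 3→dst: 1.
Minimum is 1.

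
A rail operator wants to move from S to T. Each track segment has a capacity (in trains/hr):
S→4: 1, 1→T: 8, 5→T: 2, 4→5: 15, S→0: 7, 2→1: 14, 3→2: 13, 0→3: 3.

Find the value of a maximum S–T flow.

4

Augment S→4→5→T: bottleneck 1. Total 1.
Augment S→0→3→2→1→T: bottleneck 3. Total 4.
No augmenting path remains in the residual graph.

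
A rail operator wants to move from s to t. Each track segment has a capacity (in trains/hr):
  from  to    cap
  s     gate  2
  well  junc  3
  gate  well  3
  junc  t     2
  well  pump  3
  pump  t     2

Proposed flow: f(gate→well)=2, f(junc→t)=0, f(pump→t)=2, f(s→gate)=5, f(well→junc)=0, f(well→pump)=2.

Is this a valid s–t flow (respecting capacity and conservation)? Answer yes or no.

Capacity violated on s→gate: flow 5 > capacity 2.

No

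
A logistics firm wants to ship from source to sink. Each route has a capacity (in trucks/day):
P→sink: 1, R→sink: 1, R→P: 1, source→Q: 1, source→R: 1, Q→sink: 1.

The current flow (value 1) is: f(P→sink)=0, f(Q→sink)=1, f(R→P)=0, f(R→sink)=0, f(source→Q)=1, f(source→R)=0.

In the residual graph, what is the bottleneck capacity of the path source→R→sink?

1

Residual capacities along the path: source→R: 1, R→sink: 1.
Minimum is 1.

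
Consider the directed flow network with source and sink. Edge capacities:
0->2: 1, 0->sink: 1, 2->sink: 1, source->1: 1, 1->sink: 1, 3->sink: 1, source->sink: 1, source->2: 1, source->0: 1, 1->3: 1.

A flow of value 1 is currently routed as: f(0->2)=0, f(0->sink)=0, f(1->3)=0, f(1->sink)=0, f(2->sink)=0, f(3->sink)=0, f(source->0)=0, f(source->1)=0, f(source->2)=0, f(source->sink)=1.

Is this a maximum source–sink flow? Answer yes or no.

Residual path source->1->sink has bottleneck 1 > 0.
Pushing 1 along it raises the flow to 2, so the given flow is not maximum.

No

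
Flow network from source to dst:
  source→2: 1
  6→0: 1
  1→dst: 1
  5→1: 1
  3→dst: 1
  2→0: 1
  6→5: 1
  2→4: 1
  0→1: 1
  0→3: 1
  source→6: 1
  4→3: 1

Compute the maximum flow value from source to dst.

2

Augment source→6→5→1→dst: bottleneck 1. Total 1.
Augment source→2→0→3→dst: bottleneck 1. Total 2.
No augmenting path remains in the residual graph.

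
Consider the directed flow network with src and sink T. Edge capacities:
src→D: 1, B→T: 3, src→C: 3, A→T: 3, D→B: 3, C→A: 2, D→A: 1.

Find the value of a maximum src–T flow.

Augment src→C→A→T: bottleneck 2. Total 2.
Augment src→D→A→T: bottleneck 1. Total 3.
No augmenting path remains in the residual graph.

3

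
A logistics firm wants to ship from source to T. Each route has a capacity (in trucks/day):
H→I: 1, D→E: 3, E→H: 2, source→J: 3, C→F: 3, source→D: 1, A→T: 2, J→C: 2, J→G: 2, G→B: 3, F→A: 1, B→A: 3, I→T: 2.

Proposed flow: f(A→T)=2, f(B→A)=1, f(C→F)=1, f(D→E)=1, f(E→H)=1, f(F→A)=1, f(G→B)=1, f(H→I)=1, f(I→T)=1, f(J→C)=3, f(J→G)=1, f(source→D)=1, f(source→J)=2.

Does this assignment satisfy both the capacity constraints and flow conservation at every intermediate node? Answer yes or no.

No

Capacity violated on J→C: flow 3 > capacity 2.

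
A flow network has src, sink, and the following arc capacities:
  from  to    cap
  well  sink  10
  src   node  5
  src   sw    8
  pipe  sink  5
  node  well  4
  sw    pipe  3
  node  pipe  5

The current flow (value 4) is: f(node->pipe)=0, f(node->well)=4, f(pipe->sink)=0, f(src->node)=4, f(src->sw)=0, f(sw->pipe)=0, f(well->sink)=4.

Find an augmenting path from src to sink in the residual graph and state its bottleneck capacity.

src->node->pipe->sink, bottleneck 1

Residual along src->node->pipe->sink: src->node: 1, node->pipe: 5, pipe->sink: 5.
Bottleneck = min = 1.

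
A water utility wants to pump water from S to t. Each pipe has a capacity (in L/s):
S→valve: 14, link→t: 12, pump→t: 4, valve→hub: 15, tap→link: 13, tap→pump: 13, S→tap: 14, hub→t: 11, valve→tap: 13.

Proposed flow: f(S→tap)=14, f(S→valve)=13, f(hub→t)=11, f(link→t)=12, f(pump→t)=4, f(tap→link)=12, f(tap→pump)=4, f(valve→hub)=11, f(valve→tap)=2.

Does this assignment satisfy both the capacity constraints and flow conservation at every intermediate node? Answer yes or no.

Yes

Every edge has 0 ≤ f(e) ≤ cap(e).
At each intermediate node, inflow equals outflow.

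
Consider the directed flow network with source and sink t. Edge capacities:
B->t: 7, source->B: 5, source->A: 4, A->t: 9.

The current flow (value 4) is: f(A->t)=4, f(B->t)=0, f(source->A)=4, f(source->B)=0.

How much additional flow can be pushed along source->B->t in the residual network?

Residual capacities along the path: source->B: 5, B->t: 7.
Minimum is 5.

5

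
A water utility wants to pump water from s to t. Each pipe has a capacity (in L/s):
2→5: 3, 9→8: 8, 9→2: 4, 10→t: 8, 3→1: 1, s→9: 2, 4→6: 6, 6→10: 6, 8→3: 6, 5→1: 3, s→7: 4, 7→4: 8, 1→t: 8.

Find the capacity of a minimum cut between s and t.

Max flow = 6 (via 2 augmenting paths).
In the residual at optimum, the set reachable from s is {s}.
Cut edges: s→7 (cap 4), s→9 (cap 2). Sum = 6.

6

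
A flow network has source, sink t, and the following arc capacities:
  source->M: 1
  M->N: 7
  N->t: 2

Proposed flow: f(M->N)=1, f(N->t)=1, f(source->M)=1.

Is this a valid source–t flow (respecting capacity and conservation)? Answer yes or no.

Every edge has 0 ≤ f(e) ≤ cap(e).
At each intermediate node, inflow equals outflow.

Yes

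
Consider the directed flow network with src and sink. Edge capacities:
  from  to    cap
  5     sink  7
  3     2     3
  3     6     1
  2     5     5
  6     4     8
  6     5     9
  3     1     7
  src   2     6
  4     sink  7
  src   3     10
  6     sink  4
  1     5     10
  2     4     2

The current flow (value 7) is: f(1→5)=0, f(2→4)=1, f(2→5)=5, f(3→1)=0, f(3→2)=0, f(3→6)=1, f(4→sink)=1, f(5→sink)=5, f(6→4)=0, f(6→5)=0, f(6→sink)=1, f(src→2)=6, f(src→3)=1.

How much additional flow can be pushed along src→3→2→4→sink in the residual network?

1

Residual capacities along the path: src→3: 9, 3→2: 3, 2→4: 1, 4→sink: 6.
Minimum is 1.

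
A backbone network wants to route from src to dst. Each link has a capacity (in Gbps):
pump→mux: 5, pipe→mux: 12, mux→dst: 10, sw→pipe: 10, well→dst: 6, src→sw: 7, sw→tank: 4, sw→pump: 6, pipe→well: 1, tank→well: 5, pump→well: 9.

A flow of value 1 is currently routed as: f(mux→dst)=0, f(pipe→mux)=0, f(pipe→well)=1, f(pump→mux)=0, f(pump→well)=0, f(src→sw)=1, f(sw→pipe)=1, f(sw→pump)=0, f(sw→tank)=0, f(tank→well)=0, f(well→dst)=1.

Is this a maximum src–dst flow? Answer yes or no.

Residual path src→sw→pipe→mux→dst has bottleneck 6 > 0.
Pushing 6 along it raises the flow to 7, so the given flow is not maximum.

No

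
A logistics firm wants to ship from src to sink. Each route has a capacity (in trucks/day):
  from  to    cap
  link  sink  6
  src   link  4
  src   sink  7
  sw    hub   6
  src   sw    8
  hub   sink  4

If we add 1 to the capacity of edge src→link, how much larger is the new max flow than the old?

Original max flow = 15.
After raising cap(src→link), augmenting paths through that edge carry 1 more unit.
New max flow = 16. Increase = 1.

1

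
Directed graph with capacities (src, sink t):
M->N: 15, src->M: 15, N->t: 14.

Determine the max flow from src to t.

Augment src->M->N->t: bottleneck 14. Total 14.
No augmenting path remains in the residual graph.

14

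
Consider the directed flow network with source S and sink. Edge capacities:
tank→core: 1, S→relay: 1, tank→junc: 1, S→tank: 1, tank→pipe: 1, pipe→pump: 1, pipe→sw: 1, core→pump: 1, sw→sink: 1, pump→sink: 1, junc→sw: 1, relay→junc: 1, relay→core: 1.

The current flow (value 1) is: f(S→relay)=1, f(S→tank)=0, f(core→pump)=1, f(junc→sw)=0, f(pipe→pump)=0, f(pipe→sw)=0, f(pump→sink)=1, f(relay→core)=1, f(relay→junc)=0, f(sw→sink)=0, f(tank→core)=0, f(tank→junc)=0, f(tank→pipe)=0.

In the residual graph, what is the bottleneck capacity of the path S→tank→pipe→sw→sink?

1

Residual capacities along the path: S→tank: 1, tank→pipe: 1, pipe→sw: 1, sw→sink: 1.
Minimum is 1.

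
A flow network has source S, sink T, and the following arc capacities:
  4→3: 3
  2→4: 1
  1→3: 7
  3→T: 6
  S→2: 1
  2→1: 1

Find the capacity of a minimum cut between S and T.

Max flow = 1 (via 1 augmenting path).
In the residual at optimum, the set reachable from S is {S}.
Cut edges: S→2 (cap 1). Sum = 1.

1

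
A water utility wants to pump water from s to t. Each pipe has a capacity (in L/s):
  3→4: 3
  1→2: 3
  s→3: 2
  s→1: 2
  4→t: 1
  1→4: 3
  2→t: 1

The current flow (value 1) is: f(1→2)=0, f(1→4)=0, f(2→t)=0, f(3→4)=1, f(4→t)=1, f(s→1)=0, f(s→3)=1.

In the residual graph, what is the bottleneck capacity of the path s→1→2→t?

1

Residual capacities along the path: s→1: 2, 1→2: 3, 2→t: 1.
Minimum is 1.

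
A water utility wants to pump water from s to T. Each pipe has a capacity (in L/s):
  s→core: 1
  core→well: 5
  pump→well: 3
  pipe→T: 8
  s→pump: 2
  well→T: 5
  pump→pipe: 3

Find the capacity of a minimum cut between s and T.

3

Max flow = 3 (via 2 augmenting paths).
In the residual at optimum, the set reachable from s is {s}.
Cut edges: s→core (cap 1), s→pump (cap 2). Sum = 3.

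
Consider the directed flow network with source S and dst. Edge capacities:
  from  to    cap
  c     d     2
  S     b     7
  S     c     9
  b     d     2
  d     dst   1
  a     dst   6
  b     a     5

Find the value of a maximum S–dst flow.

Augment S→c→d→dst: bottleneck 1. Total 1.
Augment S→b→a→dst: bottleneck 5. Total 6.
No augmenting path remains in the residual graph.

6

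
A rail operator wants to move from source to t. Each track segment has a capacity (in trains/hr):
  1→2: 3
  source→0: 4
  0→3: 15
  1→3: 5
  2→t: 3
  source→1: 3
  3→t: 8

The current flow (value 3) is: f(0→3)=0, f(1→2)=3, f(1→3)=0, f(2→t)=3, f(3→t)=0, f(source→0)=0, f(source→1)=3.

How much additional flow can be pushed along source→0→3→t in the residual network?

Residual capacities along the path: source→0: 4, 0→3: 15, 3→t: 8.
Minimum is 4.

4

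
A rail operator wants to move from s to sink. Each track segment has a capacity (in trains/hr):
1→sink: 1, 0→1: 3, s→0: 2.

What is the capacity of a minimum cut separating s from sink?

Max flow = 1 (via 1 augmenting path).
In the residual at optimum, the set reachable from s is {0, 1, s}.
Cut edges: 1→sink (cap 1). Sum = 1.

1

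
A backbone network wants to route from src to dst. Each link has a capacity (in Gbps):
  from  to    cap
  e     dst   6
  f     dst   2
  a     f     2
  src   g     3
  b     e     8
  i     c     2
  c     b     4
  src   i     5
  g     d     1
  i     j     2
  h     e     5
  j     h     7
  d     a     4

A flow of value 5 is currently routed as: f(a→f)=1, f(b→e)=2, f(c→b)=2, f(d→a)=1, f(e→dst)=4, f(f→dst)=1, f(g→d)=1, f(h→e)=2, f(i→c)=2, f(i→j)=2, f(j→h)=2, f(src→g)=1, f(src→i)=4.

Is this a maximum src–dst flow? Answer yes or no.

Residual reachable from src: {g, i, src}; dst is not reachable.
Saturated cut: i→c, i→j, g→d with total capacity 5 = current flow value. Flow is maximum.

Yes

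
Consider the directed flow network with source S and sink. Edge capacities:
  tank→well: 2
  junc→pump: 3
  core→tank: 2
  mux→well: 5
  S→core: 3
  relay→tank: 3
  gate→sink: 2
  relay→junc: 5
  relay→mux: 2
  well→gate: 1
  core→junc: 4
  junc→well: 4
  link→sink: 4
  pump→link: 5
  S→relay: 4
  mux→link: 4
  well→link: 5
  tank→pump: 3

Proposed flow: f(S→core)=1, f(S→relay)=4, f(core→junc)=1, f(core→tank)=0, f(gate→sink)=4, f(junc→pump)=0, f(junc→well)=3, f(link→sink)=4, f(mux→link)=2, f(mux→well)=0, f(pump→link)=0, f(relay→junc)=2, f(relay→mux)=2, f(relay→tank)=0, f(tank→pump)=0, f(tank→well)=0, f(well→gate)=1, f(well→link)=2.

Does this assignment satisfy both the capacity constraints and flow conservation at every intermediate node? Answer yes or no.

Capacity violated on gate→sink: flow 4 > capacity 2.

No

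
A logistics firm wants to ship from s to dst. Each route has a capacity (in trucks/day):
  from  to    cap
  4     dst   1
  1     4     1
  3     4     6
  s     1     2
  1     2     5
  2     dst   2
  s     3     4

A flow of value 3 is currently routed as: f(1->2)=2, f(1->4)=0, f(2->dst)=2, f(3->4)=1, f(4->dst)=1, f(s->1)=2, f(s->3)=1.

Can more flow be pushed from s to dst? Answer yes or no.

No

Residual reachable from s: {3, 4, s}; dst is not reachable.
Saturated cut: s->1, 4->dst with total capacity 3 = current flow value. Flow is maximum.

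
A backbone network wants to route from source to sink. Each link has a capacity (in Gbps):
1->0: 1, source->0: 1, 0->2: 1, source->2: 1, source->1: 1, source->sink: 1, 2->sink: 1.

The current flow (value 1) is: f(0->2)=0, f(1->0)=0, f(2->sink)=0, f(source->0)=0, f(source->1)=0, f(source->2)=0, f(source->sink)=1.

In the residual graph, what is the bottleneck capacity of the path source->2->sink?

Residual capacities along the path: source->2: 1, 2->sink: 1.
Minimum is 1.

1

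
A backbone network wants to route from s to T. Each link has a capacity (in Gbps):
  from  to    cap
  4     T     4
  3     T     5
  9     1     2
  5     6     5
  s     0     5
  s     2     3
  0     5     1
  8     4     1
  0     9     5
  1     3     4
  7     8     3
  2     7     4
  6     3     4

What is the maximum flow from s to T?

Augment s→2→7→8→4→T: bottleneck 1. Total 1.
Augment s→0→9→1→3→T: bottleneck 2. Total 3.
Augment s→0→5→6→3→T: bottleneck 1. Total 4.
No augmenting path remains in the residual graph.

4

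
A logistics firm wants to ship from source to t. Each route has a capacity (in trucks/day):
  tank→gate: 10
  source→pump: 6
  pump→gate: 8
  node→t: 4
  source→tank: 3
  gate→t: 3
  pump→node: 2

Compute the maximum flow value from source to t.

Augment source→pump→node→t: bottleneck 2. Total 2.
Augment source→pump→gate→t: bottleneck 3. Total 5.
No augmenting path remains in the residual graph.

5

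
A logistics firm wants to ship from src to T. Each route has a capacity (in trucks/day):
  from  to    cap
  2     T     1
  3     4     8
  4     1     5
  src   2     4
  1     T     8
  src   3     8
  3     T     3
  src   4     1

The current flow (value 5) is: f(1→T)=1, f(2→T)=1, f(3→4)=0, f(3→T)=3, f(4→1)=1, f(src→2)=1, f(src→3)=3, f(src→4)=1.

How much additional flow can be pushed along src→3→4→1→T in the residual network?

4

Residual capacities along the path: src→3: 5, 3→4: 8, 4→1: 4, 1→T: 7.
Minimum is 4.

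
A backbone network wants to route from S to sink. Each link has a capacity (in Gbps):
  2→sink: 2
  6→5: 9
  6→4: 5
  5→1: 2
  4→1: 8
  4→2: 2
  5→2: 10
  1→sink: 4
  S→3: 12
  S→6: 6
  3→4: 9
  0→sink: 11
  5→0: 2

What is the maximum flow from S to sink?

Augment S→3→4→2→sink: bottleneck 2. Total 2.
Augment S→3→4→1→sink: bottleneck 4. Total 6.
Augment S→6→5→0→sink: bottleneck 2. Total 8.
No augmenting path remains in the residual graph.

8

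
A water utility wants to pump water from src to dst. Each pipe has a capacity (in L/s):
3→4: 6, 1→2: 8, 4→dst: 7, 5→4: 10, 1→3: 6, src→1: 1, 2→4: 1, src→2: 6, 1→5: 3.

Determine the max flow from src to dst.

Augment src→2→4→dst: bottleneck 1. Total 1.
Augment src→1→3→4→dst: bottleneck 1. Total 2.
No augmenting path remains in the residual graph.

2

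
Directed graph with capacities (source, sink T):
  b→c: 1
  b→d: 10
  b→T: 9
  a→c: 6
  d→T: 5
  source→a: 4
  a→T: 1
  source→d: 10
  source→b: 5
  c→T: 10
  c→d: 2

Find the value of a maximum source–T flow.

14

Augment source→b→T: bottleneck 5. Total 5.
Augment source→a→T: bottleneck 1. Total 6.
Augment source→d→T: bottleneck 5. Total 11.
Augment source→a→c→T: bottleneck 3. Total 14.
No augmenting path remains in the residual graph.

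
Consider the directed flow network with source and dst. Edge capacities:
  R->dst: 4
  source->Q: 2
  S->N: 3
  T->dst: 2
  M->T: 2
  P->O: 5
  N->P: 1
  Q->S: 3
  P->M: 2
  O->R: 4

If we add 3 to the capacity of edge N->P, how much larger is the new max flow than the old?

1

Original max flow = 1.
After raising cap(N->P), augmenting paths through that edge carry 1 more unit.
New max flow = 2. Increase = 1.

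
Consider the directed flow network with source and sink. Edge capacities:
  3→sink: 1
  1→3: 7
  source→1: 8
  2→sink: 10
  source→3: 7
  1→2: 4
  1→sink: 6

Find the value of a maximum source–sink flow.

Augment source→1→sink: bottleneck 6. Total 6.
Augment source→3→sink: bottleneck 1. Total 7.
Augment source→1→2→sink: bottleneck 2. Total 9.
No augmenting path remains in the residual graph.

9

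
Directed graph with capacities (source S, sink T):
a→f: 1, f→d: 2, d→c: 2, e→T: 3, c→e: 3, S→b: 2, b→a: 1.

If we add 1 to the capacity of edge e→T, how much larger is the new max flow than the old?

Original max flow = 1.
Edge e→T does not cross the min cut (source side {S, b}), so extra capacity there cannot help.
New max flow = 1. Increase = 0.

0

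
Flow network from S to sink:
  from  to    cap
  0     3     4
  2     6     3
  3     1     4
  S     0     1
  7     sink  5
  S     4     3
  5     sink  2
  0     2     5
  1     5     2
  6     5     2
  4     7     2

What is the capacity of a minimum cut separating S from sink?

3

Max flow = 3 (via 2 augmenting paths).
In the residual at optimum, the set reachable from S is {4, S}.
Cut edges: 4->7 (cap 2), S->0 (cap 1). Sum = 3.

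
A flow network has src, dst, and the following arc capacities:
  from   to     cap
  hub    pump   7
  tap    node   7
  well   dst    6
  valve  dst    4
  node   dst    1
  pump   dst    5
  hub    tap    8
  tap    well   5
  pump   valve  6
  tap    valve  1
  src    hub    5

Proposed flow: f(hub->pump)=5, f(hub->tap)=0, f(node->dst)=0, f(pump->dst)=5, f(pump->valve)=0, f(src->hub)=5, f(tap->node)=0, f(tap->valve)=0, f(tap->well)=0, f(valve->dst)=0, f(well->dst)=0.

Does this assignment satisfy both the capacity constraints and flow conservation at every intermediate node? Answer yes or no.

Every edge has 0 ≤ f(e) ≤ cap(e).
At each intermediate node, inflow equals outflow.

Yes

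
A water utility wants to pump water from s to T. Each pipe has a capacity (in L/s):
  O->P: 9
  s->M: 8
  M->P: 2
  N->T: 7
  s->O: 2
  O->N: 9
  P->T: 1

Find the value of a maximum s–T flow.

3

Augment s->O->N->T: bottleneck 2. Total 2.
Augment s->M->P->T: bottleneck 1. Total 3.
No augmenting path remains in the residual graph.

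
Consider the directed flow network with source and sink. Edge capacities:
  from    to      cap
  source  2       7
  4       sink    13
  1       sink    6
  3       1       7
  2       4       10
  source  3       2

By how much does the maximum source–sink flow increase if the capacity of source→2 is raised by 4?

3

Original max flow = 9.
After raising cap(source→2), augmenting paths through that edge carry 3 more units.
New max flow = 12. Increase = 3.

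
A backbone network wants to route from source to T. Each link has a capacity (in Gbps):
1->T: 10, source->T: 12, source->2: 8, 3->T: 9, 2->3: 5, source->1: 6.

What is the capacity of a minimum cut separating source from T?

23

Max flow = 23 (via 3 augmenting paths).
In the residual at optimum, the set reachable from source is {2, source}.
Cut edges: source->1 (cap 6), source->T (cap 12), 2->3 (cap 5). Sum = 23.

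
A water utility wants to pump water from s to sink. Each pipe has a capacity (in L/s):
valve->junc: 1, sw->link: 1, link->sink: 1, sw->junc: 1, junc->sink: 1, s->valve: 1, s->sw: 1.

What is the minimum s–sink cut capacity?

2

Max flow = 2 (via 2 augmenting paths).
In the residual at optimum, the set reachable from s is {s}.
Cut edges: s->sw (cap 1), s->valve (cap 1). Sum = 2.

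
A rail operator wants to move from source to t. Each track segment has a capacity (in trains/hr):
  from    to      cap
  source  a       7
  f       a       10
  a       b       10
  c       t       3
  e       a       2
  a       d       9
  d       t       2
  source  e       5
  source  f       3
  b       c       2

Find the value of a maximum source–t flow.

4

Augment source->a->d->t: bottleneck 2. Total 2.
Augment source->a->b->c->t: bottleneck 2. Total 4.
No augmenting path remains in the residual graph.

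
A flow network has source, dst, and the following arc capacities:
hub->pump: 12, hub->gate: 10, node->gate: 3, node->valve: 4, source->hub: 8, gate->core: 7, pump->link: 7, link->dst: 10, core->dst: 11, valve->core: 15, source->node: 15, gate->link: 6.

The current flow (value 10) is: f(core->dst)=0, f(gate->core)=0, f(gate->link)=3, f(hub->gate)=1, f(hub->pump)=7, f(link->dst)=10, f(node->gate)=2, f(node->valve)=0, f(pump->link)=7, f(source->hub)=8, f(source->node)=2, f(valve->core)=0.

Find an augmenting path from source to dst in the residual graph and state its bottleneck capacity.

source->node->gate->core->dst, bottleneck 1

Residual along source->node->gate->core->dst: source->node: 13, node->gate: 1, gate->core: 7, core->dst: 11.
Bottleneck = min = 1.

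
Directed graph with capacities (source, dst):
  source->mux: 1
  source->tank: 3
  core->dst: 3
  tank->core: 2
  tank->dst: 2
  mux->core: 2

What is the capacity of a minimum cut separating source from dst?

Max flow = 4 (via 3 augmenting paths).
In the residual at optimum, the set reachable from source is {source}.
Cut edges: source->tank (cap 3), source->mux (cap 1). Sum = 4.

4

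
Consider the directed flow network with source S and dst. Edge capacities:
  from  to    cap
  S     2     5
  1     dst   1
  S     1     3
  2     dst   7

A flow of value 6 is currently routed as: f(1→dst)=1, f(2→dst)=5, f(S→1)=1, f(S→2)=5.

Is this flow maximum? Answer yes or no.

Yes

Residual reachable from S: {1, S}; dst is not reachable.
Saturated cut: S→2, 1→dst with total capacity 6 = current flow value. Flow is maximum.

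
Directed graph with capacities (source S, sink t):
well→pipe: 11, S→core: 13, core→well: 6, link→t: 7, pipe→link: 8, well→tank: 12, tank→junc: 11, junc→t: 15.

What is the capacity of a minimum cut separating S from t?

Max flow = 6 (via 1 augmenting path).
In the residual at optimum, the set reachable from S is {S, core}.
Cut edges: core→well (cap 6). Sum = 6.

6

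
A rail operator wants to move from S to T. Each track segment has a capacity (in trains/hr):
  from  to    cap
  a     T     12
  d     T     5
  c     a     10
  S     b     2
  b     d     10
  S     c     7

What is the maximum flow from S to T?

Augment S->c->a->T: bottleneck 7. Total 7.
Augment S->b->d->T: bottleneck 2. Total 9.
No augmenting path remains in the residual graph.

9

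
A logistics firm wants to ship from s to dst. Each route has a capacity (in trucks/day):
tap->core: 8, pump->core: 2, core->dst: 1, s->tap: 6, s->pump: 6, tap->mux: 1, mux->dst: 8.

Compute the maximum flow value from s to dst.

2

Augment s->tap->mux->dst: bottleneck 1. Total 1.
Augment s->tap->core->dst: bottleneck 1. Total 2.
No augmenting path remains in the residual graph.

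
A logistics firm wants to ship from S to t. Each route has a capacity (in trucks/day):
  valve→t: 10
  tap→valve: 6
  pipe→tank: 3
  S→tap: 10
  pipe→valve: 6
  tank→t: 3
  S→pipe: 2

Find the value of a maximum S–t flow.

8

Augment S→tap→valve→t: bottleneck 6. Total 6.
Augment S→pipe→valve→t: bottleneck 2. Total 8.
No augmenting path remains in the residual graph.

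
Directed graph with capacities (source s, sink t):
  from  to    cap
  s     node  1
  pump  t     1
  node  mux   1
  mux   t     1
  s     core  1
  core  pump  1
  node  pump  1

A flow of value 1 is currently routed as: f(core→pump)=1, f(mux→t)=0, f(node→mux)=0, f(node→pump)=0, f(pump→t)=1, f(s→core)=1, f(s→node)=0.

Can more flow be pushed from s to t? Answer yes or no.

Residual path s→node→mux→t has bottleneck 1 > 0.
Pushing 1 along it raises the flow to 2, so the given flow is not maximum.

Yes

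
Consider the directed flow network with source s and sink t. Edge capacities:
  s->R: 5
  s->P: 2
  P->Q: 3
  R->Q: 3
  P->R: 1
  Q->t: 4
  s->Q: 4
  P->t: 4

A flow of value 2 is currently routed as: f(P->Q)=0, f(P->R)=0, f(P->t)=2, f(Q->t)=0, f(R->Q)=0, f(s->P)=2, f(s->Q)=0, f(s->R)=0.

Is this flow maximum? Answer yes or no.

Residual path s->Q->t has bottleneck 4 > 0.
Pushing 4 along it raises the flow to 6, so the given flow is not maximum.

No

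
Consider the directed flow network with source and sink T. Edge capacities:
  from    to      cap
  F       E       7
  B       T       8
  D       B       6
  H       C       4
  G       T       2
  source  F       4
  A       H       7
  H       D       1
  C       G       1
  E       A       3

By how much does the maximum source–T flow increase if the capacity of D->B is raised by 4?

Original max flow = 2.
Edge D->B does not cross the min cut (source side {A, C, E, F, H, source}), so extra capacity there cannot help.
New max flow = 2. Increase = 0.

0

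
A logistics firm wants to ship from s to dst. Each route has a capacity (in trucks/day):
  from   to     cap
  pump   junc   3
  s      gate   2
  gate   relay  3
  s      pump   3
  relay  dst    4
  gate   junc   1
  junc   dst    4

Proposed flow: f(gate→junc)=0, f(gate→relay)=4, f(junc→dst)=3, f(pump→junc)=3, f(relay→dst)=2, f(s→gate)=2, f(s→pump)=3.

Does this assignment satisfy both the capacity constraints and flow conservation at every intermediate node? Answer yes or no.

No

Capacity violated on gate→relay: flow 4 > capacity 3.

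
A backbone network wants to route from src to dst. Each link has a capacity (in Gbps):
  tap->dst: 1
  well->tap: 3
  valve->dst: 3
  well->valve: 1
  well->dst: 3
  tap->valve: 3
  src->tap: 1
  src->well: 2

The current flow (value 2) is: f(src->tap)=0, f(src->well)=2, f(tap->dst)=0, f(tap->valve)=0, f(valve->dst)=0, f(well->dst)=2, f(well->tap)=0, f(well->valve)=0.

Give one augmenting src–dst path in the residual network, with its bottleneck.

src->tap->dst, bottleneck 1

Residual along src->tap->dst: src->tap: 1, tap->dst: 1.
Bottleneck = min = 1.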